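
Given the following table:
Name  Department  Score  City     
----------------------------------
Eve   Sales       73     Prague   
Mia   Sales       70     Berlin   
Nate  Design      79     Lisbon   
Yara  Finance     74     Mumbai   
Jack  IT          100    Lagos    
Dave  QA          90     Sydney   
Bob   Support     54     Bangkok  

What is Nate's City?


Row 3: Nate
City = Lisbon

ANSWER: Lisbon


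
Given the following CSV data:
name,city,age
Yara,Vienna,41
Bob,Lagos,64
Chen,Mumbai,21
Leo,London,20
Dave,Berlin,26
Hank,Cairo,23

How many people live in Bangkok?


Scanning city column for 'Bangkok':
Total matches: 0

ANSWER: 0


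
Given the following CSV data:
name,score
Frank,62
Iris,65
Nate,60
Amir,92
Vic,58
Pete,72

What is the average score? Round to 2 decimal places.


Scores: 62, 65, 60, 92, 58, 72
Sum = 409
Count = 6
Average = 409 / 6 = 68.17

ANSWER: 68.17


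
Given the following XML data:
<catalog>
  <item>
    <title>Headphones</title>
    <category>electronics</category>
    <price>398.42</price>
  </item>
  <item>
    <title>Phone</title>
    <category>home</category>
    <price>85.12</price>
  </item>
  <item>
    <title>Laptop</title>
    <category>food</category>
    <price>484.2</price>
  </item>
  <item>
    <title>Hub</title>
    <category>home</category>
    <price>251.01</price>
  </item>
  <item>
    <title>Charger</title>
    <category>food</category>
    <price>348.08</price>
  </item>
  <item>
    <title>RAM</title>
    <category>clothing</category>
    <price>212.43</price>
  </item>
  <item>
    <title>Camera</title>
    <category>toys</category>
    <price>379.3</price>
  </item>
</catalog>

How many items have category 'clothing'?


Scanning <item> elements for <category>clothing</category>:
  Item 6: RAM -> MATCH
Count: 1

ANSWER: 1


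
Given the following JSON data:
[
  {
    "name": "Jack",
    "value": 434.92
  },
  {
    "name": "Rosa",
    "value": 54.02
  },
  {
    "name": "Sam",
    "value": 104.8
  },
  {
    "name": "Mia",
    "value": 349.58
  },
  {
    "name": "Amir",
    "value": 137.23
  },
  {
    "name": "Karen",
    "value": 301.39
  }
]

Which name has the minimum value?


Comparing values:
  Jack: 434.92
  Rosa: 54.02
  Sam: 104.8
  Mia: 349.58
  Amir: 137.23
  Karen: 301.39
Minimum: Rosa (54.02)

ANSWER: Rosa


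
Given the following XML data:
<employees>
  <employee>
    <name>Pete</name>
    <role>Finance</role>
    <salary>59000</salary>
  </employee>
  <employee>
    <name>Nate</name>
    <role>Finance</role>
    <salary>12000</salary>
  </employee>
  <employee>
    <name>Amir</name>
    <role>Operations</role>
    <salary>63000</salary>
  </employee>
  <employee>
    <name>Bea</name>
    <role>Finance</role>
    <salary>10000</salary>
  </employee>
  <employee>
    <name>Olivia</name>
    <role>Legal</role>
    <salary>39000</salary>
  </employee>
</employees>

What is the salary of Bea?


Searching for <employee> with <name>Bea</name>
Found at position 4
<salary>10000</salary>

ANSWER: 10000


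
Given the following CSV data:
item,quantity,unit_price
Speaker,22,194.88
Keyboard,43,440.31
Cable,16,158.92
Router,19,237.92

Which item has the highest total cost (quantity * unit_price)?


Computing row totals:
  Speaker: 4287.36
  Keyboard: 18933.33
  Cable: 2542.72
  Router: 4520.48
Maximum: Keyboard (18933.33)

ANSWER: Keyboard


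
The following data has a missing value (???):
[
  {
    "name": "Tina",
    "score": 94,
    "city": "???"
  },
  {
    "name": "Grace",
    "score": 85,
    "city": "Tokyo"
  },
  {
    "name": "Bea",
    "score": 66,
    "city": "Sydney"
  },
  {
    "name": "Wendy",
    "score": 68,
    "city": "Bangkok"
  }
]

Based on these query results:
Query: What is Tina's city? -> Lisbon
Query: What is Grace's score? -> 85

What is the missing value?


The missing value is Tina's city
From query: Tina's city = Lisbon

ANSWER: Lisbon


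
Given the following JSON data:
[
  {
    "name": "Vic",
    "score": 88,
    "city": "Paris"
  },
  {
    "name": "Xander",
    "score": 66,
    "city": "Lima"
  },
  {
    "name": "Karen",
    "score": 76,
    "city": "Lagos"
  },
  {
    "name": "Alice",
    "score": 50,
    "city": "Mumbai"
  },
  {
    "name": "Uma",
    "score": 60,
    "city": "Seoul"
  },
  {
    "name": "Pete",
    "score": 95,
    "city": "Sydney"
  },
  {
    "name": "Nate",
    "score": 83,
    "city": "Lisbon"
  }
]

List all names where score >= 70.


Filtering records where score >= 70:
  Vic (score=88) -> YES
  Xander (score=66) -> no
  Karen (score=76) -> YES
  Alice (score=50) -> no
  Uma (score=60) -> no
  Pete (score=95) -> YES
  Nate (score=83) -> YES


ANSWER: Vic, Karen, Pete, Nate


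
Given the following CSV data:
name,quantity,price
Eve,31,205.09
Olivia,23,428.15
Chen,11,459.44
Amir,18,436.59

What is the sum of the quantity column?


Values in 'quantity' column:
  Row 1: 31
  Row 2: 23
  Row 3: 11
  Row 4: 18
Sum = 31 + 23 + 11 + 18 = 83

ANSWER: 83


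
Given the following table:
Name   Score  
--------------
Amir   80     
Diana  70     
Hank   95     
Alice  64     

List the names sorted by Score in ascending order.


Sorting by Score (ascending):
  Alice: 64
  Diana: 70
  Amir: 80
  Hank: 95


ANSWER: Alice, Diana, Amir, Hank


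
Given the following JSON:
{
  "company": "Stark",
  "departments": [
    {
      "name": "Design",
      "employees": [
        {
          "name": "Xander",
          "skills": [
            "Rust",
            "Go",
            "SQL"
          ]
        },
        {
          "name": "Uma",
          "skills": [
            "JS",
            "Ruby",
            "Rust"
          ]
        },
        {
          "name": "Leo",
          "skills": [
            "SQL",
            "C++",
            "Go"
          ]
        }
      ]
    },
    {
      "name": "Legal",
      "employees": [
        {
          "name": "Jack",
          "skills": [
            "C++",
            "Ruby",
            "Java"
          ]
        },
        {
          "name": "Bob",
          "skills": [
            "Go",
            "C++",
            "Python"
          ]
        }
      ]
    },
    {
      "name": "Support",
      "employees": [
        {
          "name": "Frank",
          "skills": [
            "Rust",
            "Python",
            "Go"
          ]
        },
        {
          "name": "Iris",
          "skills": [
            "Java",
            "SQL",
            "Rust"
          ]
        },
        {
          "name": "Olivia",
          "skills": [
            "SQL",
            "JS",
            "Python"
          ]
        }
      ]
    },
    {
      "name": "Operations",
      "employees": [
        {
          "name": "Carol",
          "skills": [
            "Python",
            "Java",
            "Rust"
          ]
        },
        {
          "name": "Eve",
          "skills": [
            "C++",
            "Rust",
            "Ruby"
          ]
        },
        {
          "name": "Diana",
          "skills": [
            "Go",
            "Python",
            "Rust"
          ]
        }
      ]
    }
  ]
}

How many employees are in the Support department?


Path: departments[2].employees
Count: 3

ANSWER: 3


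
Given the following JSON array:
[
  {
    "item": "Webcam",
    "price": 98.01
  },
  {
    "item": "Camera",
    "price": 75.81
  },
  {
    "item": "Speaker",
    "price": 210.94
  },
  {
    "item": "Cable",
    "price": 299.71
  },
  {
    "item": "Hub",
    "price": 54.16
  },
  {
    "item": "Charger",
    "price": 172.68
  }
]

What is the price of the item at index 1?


Array index 1 -> Camera
price = 75.81

ANSWER: 75.81


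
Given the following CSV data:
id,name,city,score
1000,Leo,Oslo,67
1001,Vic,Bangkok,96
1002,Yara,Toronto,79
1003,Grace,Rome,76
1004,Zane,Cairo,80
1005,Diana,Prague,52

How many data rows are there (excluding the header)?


Counting rows (excluding header):
Header: id,name,city,score
Data rows: 6

ANSWER: 6


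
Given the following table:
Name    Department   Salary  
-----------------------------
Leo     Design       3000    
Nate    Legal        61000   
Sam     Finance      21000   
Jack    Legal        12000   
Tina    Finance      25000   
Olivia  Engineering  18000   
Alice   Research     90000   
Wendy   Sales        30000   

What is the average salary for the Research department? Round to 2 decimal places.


Research department members:
  Alice: 90000
Sum = 90000
Count = 1
Average = 90000 / 1 = 90000.00

ANSWER: 90000.00


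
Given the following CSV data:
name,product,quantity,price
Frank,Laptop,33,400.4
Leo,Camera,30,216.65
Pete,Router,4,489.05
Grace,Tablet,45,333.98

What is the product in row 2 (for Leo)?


Row 2: Leo
Column 'product' = Camera

ANSWER: Camera


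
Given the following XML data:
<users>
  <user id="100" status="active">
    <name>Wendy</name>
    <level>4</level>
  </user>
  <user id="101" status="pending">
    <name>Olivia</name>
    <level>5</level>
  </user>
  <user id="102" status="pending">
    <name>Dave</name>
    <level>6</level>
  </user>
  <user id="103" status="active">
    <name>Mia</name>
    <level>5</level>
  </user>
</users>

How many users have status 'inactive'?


Counting users with status='inactive':
Count: 0

ANSWER: 0


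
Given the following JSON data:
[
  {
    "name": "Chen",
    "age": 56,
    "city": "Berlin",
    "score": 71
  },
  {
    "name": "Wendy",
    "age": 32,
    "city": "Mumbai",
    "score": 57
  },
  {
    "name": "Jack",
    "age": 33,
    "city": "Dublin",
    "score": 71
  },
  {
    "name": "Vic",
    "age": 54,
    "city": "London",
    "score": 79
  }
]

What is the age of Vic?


Looking up record where name = Vic
Record index: 3
Field 'age' = 54

ANSWER: 54


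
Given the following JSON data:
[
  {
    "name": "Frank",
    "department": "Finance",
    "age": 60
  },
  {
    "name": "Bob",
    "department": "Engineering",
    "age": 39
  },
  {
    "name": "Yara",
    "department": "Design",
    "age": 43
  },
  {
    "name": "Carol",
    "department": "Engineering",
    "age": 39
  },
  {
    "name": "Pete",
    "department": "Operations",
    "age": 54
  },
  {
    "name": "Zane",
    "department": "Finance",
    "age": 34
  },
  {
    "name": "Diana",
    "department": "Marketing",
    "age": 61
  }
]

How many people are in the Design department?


Scanning records for department = Design
  Record 2: Yara
Count: 1

ANSWER: 1


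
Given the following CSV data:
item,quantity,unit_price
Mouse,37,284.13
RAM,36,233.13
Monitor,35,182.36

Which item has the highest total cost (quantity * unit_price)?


Computing row totals:
  Mouse: 10512.81
  RAM: 8392.68
  Monitor: 6382.6
Maximum: Mouse (10512.81)

ANSWER: Mouse


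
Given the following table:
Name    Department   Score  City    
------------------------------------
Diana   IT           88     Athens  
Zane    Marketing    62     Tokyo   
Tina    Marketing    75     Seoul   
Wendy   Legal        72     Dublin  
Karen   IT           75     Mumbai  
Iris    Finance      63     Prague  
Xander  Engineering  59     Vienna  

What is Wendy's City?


Row 4: Wendy
City = Dublin

ANSWER: Dublin


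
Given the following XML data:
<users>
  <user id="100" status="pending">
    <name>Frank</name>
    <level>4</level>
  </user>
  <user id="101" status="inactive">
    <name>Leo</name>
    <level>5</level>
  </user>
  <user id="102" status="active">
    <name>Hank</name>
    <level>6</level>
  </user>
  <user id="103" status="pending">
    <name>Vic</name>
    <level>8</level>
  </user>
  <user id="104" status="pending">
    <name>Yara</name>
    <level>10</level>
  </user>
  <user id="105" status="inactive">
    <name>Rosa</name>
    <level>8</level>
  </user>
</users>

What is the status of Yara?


Finding user with name = Yara
user id="104" status="pending"

ANSWER: pending


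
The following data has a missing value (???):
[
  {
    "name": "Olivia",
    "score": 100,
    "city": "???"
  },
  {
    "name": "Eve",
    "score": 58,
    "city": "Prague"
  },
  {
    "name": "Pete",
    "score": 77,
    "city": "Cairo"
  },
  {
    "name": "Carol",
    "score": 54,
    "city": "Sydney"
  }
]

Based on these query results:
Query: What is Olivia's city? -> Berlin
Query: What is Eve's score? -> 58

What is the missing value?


The missing value is Olivia's city
From query: Olivia's city = Berlin

ANSWER: Berlin


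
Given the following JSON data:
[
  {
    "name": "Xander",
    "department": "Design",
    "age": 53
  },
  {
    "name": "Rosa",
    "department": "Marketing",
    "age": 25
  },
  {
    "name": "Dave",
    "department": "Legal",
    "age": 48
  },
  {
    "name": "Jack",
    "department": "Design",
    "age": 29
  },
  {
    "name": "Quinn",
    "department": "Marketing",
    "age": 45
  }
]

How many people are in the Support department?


Scanning records for department = Support
  No matches found
Count: 0

ANSWER: 0


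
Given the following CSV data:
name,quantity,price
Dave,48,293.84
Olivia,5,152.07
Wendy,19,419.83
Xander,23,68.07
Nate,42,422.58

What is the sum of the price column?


Values in 'price' column:
  Row 1: 293.84
  Row 2: 152.07
  Row 3: 419.83
  Row 4: 68.07
  Row 5: 422.58
Sum = 293.84 + 152.07 + 419.83 + 68.07 + 422.58 = 1356.39

ANSWER: 1356.39


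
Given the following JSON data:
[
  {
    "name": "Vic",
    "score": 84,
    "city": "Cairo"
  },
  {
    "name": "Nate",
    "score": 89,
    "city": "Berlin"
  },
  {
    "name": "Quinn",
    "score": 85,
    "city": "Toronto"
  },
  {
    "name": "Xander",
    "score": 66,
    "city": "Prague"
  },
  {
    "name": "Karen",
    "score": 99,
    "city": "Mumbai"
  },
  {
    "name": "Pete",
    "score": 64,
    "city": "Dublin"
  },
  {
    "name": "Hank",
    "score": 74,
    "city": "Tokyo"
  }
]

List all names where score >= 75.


Filtering records where score >= 75:
  Vic (score=84) -> YES
  Nate (score=89) -> YES
  Quinn (score=85) -> YES
  Xander (score=66) -> no
  Karen (score=99) -> YES
  Pete (score=64) -> no
  Hank (score=74) -> no


ANSWER: Vic, Nate, Quinn, Karen


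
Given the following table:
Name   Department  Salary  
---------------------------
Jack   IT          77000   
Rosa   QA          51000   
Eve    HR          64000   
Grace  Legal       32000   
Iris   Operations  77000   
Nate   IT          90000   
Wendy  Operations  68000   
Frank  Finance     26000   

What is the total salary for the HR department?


HR department members:
  Eve: 64000
Total = 64000 = 64000

ANSWER: 64000


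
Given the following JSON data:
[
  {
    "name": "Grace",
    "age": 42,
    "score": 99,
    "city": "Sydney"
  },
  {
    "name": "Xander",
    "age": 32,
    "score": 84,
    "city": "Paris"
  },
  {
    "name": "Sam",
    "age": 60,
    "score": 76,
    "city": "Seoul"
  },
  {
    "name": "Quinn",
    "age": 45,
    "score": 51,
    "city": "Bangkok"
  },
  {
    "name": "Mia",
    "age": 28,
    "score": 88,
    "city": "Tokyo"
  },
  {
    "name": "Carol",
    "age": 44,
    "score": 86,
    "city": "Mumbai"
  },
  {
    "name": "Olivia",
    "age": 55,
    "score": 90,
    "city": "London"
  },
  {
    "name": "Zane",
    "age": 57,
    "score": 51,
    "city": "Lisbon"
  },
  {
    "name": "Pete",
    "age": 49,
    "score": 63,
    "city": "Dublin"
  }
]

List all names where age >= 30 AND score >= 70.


Checking both conditions:
  Grace (age=42, score=99) -> YES
  Xander (age=32, score=84) -> YES
  Sam (age=60, score=76) -> YES
  Quinn (age=45, score=51) -> no
  Mia (age=28, score=88) -> no
  Carol (age=44, score=86) -> YES
  Olivia (age=55, score=90) -> YES
  Zane (age=57, score=51) -> no
  Pete (age=49, score=63) -> no


ANSWER: Grace, Xander, Sam, Carol, Olivia


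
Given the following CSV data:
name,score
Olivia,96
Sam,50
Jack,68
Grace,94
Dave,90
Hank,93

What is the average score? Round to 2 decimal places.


Scores: 96, 50, 68, 94, 90, 93
Sum = 491
Count = 6
Average = 491 / 6 = 81.83

ANSWER: 81.83


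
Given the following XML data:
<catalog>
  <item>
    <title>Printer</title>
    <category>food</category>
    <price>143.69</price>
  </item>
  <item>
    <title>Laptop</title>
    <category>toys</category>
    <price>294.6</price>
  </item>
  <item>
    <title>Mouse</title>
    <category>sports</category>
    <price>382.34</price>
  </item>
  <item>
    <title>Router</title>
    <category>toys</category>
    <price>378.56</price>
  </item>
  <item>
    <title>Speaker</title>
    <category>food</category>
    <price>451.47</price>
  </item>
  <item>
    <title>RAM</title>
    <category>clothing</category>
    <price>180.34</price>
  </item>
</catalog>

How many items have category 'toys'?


Scanning <item> elements for <category>toys</category>:
  Item 2: Laptop -> MATCH
  Item 4: Router -> MATCH
Count: 2

ANSWER: 2


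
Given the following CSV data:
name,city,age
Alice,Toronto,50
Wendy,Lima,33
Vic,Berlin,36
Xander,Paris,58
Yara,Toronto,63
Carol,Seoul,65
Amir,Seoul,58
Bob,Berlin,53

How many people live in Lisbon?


Scanning city column for 'Lisbon':
Total matches: 0

ANSWER: 0


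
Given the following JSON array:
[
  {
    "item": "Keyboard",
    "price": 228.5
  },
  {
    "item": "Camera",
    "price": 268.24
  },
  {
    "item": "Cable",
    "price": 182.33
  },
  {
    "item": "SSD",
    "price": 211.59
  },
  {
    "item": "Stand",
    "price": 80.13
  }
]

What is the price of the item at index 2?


Array index 2 -> Cable
price = 182.33

ANSWER: 182.33


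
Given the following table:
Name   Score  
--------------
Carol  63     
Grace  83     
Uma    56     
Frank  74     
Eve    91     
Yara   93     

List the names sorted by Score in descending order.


Sorting by Score (descending):
  Yara: 93
  Eve: 91
  Grace: 83
  Frank: 74
  Carol: 63
  Uma: 56


ANSWER: Yara, Eve, Grace, Frank, Carol, Uma


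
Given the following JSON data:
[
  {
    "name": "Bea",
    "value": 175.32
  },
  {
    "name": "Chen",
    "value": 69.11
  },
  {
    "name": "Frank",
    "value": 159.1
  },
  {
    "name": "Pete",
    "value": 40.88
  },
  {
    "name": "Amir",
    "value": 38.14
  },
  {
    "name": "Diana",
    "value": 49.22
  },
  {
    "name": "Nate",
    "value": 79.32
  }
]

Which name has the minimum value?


Comparing values:
  Bea: 175.32
  Chen: 69.11
  Frank: 159.1
  Pete: 40.88
  Amir: 38.14
  Diana: 49.22
  Nate: 79.32
Minimum: Amir (38.14)

ANSWER: Amir


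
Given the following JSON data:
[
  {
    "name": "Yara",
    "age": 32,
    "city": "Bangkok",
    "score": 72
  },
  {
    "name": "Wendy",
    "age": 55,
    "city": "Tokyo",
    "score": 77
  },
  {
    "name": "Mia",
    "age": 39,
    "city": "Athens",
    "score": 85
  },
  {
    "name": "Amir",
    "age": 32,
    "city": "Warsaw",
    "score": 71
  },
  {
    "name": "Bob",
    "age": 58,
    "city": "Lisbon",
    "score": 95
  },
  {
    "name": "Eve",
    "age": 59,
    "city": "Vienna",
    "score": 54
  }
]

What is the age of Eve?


Looking up record where name = Eve
Record index: 5
Field 'age' = 59

ANSWER: 59


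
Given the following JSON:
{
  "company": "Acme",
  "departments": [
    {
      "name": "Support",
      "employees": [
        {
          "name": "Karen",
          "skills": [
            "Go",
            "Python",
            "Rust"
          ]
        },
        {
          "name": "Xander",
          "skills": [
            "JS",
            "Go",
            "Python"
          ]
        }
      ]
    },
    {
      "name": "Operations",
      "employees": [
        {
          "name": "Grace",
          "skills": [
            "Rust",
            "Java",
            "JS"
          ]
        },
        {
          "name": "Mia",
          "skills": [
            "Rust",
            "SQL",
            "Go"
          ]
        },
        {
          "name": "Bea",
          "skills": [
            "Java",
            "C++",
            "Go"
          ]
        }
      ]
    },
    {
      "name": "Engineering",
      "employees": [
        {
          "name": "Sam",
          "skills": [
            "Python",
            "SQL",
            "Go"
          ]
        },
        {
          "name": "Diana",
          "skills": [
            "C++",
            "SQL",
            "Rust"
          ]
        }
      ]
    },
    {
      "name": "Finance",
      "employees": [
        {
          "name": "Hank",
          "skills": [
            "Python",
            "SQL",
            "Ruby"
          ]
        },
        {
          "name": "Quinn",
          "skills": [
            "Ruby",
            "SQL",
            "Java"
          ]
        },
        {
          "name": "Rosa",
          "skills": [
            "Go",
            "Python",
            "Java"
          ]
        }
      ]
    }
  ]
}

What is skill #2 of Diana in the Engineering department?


Path: departments[2].employees[1].skills[1]
Value: SQL

ANSWER: SQL


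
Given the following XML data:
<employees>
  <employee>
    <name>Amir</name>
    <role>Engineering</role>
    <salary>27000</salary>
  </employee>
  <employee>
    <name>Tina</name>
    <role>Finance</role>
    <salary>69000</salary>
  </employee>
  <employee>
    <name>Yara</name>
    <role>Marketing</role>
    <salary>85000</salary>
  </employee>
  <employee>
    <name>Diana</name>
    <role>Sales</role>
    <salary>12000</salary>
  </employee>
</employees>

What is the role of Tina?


Searching for <employee> with <name>Tina</name>
Found at position 2
<role>Finance</role>

ANSWER: Finance


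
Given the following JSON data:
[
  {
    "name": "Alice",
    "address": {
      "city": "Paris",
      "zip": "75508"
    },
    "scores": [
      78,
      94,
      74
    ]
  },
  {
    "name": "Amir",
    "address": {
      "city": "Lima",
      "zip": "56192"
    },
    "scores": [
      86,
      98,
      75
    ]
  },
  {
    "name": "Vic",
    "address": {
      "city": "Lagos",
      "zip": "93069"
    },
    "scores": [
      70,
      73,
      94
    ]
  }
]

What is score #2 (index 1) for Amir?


Path: records[1].scores[1]
Value: 98

ANSWER: 98


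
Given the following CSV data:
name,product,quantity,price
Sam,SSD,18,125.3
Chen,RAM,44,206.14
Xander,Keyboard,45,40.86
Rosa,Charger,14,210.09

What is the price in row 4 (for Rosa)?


Row 4: Rosa
Column 'price' = 210.09

ANSWER: 210.09


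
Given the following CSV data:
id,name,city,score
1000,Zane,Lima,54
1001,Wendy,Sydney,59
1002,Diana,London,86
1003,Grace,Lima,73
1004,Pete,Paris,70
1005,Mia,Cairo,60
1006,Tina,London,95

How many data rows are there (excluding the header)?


Counting rows (excluding header):
Header: id,name,city,score
Data rows: 7

ANSWER: 7


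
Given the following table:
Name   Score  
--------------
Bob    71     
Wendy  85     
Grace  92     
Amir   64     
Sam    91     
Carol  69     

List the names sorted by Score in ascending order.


Sorting by Score (ascending):
  Amir: 64
  Carol: 69
  Bob: 71
  Wendy: 85
  Sam: 91
  Grace: 92


ANSWER: Amir, Carol, Bob, Wendy, Sam, Grace


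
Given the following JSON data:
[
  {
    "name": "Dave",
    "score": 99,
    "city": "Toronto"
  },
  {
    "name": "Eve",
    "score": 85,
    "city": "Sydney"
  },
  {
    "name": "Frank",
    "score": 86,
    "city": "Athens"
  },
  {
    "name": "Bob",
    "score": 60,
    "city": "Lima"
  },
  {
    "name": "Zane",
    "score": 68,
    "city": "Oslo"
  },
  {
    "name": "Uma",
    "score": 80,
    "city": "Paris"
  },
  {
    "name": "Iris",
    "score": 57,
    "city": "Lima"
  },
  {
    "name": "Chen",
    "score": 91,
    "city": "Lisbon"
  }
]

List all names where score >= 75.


Filtering records where score >= 75:
  Dave (score=99) -> YES
  Eve (score=85) -> YES
  Frank (score=86) -> YES
  Bob (score=60) -> no
  Zane (score=68) -> no
  Uma (score=80) -> YES
  Iris (score=57) -> no
  Chen (score=91) -> YES


ANSWER: Dave, Eve, Frank, Uma, Chen


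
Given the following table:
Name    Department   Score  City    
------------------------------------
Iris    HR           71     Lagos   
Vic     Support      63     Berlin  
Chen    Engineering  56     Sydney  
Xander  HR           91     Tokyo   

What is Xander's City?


Row 4: Xander
City = Tokyo

ANSWER: Tokyo


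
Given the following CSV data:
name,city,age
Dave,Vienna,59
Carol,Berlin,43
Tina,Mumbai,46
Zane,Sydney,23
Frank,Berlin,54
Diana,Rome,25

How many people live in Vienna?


Scanning city column for 'Vienna':
  Row 1: Dave -> MATCH
Total matches: 1

ANSWER: 1


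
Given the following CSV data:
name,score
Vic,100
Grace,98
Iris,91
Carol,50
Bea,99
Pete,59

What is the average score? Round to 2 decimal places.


Scores: 100, 98, 91, 50, 99, 59
Sum = 497
Count = 6
Average = 497 / 6 = 82.83

ANSWER: 82.83


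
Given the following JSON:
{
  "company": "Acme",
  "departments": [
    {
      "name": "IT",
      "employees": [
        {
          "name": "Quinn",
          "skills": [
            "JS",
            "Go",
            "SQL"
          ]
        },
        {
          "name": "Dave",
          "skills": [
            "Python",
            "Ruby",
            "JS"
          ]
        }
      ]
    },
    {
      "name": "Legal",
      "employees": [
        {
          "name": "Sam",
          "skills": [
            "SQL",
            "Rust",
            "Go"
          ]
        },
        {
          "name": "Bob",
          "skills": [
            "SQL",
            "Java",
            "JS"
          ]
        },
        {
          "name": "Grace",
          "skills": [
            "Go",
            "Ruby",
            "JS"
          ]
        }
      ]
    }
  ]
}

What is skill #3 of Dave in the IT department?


Path: departments[0].employees[1].skills[2]
Value: JS

ANSWER: JS


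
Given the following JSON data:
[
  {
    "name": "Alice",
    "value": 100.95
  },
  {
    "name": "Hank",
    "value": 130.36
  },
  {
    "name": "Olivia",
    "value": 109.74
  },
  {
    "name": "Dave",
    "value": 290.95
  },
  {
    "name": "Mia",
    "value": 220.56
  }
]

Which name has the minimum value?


Comparing values:
  Alice: 100.95
  Hank: 130.36
  Olivia: 109.74
  Dave: 290.95
  Mia: 220.56
Minimum: Alice (100.95)

ANSWER: Alice


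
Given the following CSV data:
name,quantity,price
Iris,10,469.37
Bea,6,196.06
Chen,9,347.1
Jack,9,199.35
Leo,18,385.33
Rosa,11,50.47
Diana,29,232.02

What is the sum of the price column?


Values in 'price' column:
  Row 1: 469.37
  Row 2: 196.06
  Row 3: 347.1
  Row 4: 199.35
  Row 5: 385.33
  Row 6: 50.47
  Row 7: 232.02
Sum = 469.37 + 196.06 + 347.1 + 199.35 + 385.33 + 50.47 + 232.02 = 1879.7

ANSWER: 1879.7


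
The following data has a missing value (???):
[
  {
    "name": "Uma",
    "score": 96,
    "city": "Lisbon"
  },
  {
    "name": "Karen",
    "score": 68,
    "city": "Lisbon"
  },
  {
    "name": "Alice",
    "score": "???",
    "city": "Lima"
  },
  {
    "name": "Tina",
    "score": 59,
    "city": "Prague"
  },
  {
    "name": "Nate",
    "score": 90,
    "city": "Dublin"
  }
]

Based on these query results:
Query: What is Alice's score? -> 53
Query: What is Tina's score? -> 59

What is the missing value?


The missing value is Alice's score
From query: Alice's score = 53

ANSWER: 53


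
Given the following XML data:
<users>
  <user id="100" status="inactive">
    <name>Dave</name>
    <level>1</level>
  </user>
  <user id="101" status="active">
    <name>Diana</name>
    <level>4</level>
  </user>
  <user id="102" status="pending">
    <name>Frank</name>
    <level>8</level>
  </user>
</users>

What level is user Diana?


Finding user: Diana
<level>4</level>

ANSWER: 4


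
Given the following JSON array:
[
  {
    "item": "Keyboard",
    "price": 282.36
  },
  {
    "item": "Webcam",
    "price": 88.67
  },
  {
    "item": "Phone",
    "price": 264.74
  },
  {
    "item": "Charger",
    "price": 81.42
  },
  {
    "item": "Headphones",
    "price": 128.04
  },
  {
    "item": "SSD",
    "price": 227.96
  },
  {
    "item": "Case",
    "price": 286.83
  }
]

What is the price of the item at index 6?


Array index 6 -> Case
price = 286.83

ANSWER: 286.83


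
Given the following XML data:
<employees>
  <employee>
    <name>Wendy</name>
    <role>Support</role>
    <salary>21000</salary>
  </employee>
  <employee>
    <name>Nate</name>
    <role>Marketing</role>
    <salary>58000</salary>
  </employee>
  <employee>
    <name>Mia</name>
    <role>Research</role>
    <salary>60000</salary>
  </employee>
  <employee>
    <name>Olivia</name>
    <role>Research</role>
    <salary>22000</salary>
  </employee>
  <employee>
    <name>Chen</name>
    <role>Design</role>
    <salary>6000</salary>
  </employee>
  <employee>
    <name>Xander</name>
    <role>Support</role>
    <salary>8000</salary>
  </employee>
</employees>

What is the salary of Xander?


Searching for <employee> with <name>Xander</name>
Found at position 6
<salary>8000</salary>

ANSWER: 8000


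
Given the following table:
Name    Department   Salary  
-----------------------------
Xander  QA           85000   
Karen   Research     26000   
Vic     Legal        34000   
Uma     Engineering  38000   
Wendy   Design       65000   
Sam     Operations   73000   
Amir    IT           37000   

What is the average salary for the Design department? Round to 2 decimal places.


Design department members:
  Wendy: 65000
Sum = 65000
Count = 1
Average = 65000 / 1 = 65000.00

ANSWER: 65000.00


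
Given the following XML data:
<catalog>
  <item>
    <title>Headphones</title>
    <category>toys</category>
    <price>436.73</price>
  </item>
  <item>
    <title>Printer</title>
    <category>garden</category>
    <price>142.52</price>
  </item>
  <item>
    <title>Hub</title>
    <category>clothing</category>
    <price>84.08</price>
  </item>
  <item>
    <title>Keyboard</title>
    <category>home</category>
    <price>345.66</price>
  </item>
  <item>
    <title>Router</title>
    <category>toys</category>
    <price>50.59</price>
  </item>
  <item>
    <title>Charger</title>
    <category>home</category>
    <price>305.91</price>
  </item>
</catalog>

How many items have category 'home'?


Scanning <item> elements for <category>home</category>:
  Item 4: Keyboard -> MATCH
  Item 6: Charger -> MATCH
Count: 2

ANSWER: 2


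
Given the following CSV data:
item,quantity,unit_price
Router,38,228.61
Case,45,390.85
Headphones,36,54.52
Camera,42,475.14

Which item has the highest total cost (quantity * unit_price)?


Computing row totals:
  Router: 8687.18
  Case: 17588.25
  Headphones: 1962.72
  Camera: 19955.88
Maximum: Camera (19955.88)

ANSWER: Camera


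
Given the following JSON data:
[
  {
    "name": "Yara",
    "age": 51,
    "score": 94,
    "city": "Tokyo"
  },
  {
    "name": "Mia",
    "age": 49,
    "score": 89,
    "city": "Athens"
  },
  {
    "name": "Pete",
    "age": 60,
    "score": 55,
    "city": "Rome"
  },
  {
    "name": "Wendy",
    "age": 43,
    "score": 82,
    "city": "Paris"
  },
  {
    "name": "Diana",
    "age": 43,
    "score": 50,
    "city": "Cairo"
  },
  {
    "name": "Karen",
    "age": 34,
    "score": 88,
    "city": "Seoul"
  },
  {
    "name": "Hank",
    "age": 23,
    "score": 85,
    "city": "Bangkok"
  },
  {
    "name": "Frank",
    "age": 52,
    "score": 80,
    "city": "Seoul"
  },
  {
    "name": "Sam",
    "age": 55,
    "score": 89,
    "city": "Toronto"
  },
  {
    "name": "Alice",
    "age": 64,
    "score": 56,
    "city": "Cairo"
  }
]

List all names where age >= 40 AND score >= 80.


Checking both conditions:
  Yara (age=51, score=94) -> YES
  Mia (age=49, score=89) -> YES
  Pete (age=60, score=55) -> no
  Wendy (age=43, score=82) -> YES
  Diana (age=43, score=50) -> no
  Karen (age=34, score=88) -> no
  Hank (age=23, score=85) -> no
  Frank (age=52, score=80) -> YES
  Sam (age=55, score=89) -> YES
  Alice (age=64, score=56) -> no


ANSWER: Yara, Mia, Wendy, Frank, Sam


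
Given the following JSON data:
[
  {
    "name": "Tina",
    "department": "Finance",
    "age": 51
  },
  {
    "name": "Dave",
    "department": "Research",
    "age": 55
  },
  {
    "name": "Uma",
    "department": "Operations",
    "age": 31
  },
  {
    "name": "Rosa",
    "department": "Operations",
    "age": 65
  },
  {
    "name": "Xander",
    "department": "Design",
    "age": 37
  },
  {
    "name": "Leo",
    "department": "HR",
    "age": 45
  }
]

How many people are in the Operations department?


Scanning records for department = Operations
  Record 2: Uma
  Record 3: Rosa
Count: 2

ANSWER: 2


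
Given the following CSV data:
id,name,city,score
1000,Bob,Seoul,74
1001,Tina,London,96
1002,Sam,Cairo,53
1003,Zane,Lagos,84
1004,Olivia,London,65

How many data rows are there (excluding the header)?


Counting rows (excluding header):
Header: id,name,city,score
Data rows: 5

ANSWER: 5


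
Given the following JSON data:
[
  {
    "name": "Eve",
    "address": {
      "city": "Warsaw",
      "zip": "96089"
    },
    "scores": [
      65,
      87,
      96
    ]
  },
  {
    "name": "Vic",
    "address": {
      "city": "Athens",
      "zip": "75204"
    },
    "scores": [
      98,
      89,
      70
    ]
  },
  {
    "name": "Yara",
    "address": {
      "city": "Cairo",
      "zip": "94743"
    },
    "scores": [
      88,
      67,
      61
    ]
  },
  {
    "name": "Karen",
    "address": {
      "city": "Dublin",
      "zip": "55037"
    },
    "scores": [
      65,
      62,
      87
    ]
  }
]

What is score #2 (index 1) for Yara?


Path: records[2].scores[1]
Value: 67

ANSWER: 67


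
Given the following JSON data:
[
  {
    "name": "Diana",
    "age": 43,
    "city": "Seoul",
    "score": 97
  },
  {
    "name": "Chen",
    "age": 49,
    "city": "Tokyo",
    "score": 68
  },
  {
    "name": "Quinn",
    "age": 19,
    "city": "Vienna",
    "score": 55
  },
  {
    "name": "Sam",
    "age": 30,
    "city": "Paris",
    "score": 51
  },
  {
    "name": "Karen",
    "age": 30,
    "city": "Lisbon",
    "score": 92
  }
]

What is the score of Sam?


Looking up record where name = Sam
Record index: 3
Field 'score' = 51

ANSWER: 51


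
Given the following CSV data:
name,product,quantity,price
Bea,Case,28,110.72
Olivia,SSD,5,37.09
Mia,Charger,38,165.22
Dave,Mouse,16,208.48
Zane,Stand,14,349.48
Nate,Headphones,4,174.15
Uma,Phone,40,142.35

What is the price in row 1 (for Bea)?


Row 1: Bea
Column 'price' = 110.72

ANSWER: 110.72


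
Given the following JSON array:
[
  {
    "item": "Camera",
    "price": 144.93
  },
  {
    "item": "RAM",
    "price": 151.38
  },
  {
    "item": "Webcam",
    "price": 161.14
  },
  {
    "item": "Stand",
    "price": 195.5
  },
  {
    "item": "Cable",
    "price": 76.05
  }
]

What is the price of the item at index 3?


Array index 3 -> Stand
price = 195.5

ANSWER: 195.5


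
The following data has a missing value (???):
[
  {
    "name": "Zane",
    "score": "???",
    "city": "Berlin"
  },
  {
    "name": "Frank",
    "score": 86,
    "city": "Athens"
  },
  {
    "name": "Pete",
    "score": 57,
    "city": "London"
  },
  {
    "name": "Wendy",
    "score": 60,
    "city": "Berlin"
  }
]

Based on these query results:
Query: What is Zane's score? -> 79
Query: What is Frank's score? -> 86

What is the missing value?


The missing value is Zane's score
From query: Zane's score = 79

ANSWER: 79


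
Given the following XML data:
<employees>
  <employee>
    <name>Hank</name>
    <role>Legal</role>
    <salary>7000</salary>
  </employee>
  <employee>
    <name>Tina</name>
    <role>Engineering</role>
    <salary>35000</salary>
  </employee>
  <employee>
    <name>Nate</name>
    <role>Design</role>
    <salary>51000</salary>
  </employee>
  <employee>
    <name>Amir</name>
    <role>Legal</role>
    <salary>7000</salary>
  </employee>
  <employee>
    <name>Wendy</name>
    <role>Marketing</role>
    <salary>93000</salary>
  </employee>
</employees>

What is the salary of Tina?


Searching for <employee> with <name>Tina</name>
Found at position 2
<salary>35000</salary>

ANSWER: 35000


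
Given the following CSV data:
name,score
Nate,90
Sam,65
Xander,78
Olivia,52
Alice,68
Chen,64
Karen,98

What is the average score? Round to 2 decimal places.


Scores: 90, 65, 78, 52, 68, 64, 98
Sum = 515
Count = 7
Average = 515 / 7 = 73.57

ANSWER: 73.57


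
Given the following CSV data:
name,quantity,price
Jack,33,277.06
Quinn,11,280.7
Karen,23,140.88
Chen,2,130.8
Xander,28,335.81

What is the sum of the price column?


Values in 'price' column:
  Row 1: 277.06
  Row 2: 280.7
  Row 3: 140.88
  Row 4: 130.8
  Row 5: 335.81
Sum = 277.06 + 280.7 + 140.88 + 130.8 + 335.81 = 1165.25

ANSWER: 1165.25


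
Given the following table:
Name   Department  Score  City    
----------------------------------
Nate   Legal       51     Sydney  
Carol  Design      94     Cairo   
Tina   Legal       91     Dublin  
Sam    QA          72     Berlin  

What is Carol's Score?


Row 2: Carol
Score = 94

ANSWER: 94


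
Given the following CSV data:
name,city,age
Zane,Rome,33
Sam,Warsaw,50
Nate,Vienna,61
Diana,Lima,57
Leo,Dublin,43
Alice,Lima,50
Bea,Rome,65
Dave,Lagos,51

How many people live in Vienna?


Scanning city column for 'Vienna':
  Row 3: Nate -> MATCH
Total matches: 1

ANSWER: 1


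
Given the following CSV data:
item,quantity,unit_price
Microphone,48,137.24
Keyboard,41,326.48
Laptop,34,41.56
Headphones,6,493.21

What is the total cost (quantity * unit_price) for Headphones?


Row: Headphones
quantity = 6
unit_price = 493.21
total = 6 * 493.21 = 2959.26

ANSWER: 2959.26


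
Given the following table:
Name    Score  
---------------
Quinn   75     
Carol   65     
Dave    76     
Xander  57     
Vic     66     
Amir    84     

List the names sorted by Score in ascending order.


Sorting by Score (ascending):
  Xander: 57
  Carol: 65
  Vic: 66
  Quinn: 75
  Dave: 76
  Amir: 84


ANSWER: Xander, Carol, Vic, Quinn, Dave, Amir


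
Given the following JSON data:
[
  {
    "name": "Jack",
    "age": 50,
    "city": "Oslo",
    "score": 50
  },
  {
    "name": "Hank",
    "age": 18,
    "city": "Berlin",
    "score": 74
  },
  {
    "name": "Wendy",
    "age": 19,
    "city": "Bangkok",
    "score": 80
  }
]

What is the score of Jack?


Looking up record where name = Jack
Record index: 0
Field 'score' = 50

ANSWER: 50


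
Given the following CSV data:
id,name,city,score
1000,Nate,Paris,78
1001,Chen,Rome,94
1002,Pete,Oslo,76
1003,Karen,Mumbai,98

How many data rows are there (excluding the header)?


Counting rows (excluding header):
Header: id,name,city,score
Data rows: 4

ANSWER: 4


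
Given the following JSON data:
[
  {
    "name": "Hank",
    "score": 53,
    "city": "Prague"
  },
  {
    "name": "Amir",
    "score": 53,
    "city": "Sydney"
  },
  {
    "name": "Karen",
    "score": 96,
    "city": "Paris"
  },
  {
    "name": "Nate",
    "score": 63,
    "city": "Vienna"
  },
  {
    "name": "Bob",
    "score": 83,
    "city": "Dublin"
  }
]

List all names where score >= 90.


Filtering records where score >= 90:
  Hank (score=53) -> no
  Amir (score=53) -> no
  Karen (score=96) -> YES
  Nate (score=63) -> no
  Bob (score=83) -> no


ANSWER: Karen


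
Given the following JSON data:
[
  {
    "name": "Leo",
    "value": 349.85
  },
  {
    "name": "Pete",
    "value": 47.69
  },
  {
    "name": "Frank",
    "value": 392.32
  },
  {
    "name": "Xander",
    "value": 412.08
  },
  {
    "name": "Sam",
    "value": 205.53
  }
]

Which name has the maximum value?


Comparing values:
  Leo: 349.85
  Pete: 47.69
  Frank: 392.32
  Xander: 412.08
  Sam: 205.53
Maximum: Xander (412.08)

ANSWER: Xander


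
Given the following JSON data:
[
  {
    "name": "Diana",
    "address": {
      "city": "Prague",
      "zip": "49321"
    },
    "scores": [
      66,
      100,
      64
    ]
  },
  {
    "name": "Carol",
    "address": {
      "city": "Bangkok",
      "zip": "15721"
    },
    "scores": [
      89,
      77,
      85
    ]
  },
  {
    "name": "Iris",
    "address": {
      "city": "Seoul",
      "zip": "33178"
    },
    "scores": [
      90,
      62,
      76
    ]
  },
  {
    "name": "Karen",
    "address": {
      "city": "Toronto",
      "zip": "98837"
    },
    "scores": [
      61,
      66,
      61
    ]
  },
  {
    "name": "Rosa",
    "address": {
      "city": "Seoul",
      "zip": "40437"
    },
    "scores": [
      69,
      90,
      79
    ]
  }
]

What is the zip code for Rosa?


Path: records[4].address.zip
Value: 40437

ANSWER: 40437
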